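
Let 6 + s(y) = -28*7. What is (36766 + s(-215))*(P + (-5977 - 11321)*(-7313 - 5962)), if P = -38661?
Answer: 8394812454996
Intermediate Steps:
s(y) = -202 (s(y) = -6 - 28*7 = -6 - 196 = -202)
(36766 + s(-215))*(P + (-5977 - 11321)*(-7313 - 5962)) = (36766 - 202)*(-38661 + (-5977 - 11321)*(-7313 - 5962)) = 36564*(-38661 - 17298*(-13275)) = 36564*(-38661 + 229630950) = 36564*229592289 = 8394812454996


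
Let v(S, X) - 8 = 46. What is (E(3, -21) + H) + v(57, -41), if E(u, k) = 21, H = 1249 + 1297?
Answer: 2621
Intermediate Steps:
v(S, X) = 54 (v(S, X) = 8 + 46 = 54)
H = 2546
(E(3, -21) + H) + v(57, -41) = (21 + 2546) + 54 = 2567 + 54 = 2621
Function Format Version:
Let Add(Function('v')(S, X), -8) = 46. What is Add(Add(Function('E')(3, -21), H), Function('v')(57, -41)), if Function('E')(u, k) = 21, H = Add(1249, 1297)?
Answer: 2621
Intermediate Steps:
Function('v')(S, X) = 54 (Function('v')(S, X) = Add(8, 46) = 54)
H = 2546
Add(Add(Function('E')(3, -21), H), Function('v')(57, -41)) = Add(Add(21, 2546), 54) = Add(2567, 54) = 2621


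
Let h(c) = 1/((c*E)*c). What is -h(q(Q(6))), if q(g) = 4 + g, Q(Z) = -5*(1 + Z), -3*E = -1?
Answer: -3/961 ≈ -0.0031217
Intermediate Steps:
E = ⅓ (E = -⅓*(-1) = ⅓ ≈ 0.33333)
Q(Z) = -5 - 5*Z
h(c) = 3/c² (h(c) = 1/((c*(⅓))*c) = 1/((c/3)*c) = 1/(c²/3) = 3/c²)
-h(q(Q(6))) = -3/(4 + (-5 - 5*6))² = -3/(4 + (-5 - 30))² = -3/(4 - 35)² = -3/(-31)² = -3/961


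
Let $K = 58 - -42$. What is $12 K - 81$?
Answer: $1119$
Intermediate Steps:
$K = 100$ ($K = 58 + 42 = 100$)
$12 K - 81 = 12 \cdot 100 - 81 = 1200 - 81 = 1119$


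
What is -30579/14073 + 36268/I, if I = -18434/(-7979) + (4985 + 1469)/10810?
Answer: 7335970042473481/588176358073 ≈ 12472.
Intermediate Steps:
I = 125384003/43126495 (I = -18434*(-1/7979) + 6454*(1/10810) = 18434/7979 + 3227/5405 = 125384003/43126495 ≈ 2.9074)
-30579/14073 + 36268/I = -30579/14073 + 36268/(125384003/43126495) = -30579*1/14073 + 36268*(43126495/125384003) = -10193/4691 + 1564111720660/125384003 = 7335970042473481/588176358073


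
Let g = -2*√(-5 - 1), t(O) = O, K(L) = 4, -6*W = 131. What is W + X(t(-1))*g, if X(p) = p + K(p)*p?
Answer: -131/6 + 10*I*√6 ≈ -21.833 + 24.495*I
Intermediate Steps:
W = -131/6 (W = -⅙*131 = -131/6 ≈ -21.833)
X(p) = 5*p (X(p) = p + 4*p = 5*p)
g = -2*I*√6 ≈ -4.899*I
W + X(t(-1))*g = -131/6 + (5*(-1))*(-2*I*√6) = -131/6 - (-10)*I*√6 = -131/6 + 10*I*√6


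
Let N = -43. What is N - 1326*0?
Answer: -43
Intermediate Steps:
N - 1326*0 = -43 - 1326*0 = -43 - 78*0 = -43 + 0 = -43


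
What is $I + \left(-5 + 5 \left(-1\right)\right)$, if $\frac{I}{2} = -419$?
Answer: $-848$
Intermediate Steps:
$I = -838$ ($I = 2 \left(-419\right) = -838$)
$I + \left(-5 + 5 \left(-1\right)\right) = -838 + \left(-5 + 5 \left(-1\right)\right) = -838 - 10 = -848$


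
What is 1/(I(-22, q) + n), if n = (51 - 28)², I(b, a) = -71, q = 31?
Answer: 1/458 ≈ 0.0021834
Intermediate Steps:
n = 529 (n = 23² = 529)
1/(I(-22, q) + n) = 1/(-71 + 529) = 1/458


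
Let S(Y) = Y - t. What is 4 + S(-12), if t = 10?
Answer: -18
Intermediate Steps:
S(Y) = -10 + Y (S(Y) = Y - 1*10 = Y - 10 = -10 + Y)
4 + S(-12) = 4 + (-10 - 12) = 4 - 22 = -18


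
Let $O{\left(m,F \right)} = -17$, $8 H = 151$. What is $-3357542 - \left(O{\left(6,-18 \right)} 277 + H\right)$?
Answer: $- \frac{26822815}{8} \approx -3.3529 \cdot 10^{6}$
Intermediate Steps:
$H = \frac{151}{8}$ ($H = \frac{1}{8} \cdot 151 = \frac{151}{8} \approx 18.875$)
$-3357542 - \left(O{\left(6,-18 \right)} 277 + H\right) = -3357542 - \left(\left(-17\right) 277 + \frac{151}{8}\right) = -3357542 - \left(-4709 + \frac{151}{8}\right) = -3357542 - - \frac{37521}{8} = -3357542 + \frac{37521}{8} = - \frac{26822815}{8}$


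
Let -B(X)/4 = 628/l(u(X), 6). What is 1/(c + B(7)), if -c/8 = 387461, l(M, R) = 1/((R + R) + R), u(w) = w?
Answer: -1/3144904 ≈ -3.1797e-7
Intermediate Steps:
l(M, R) = 1/(3*R) (l(M, R) = 1/(2*R + R) = 1/(3*R))
c = -3099688 (c = -8*387461 = -3099688)
B(X) = -45216 (B(X) = -2512/((⅓)/6) = -2512/((⅓)*(⅙)) = -2512/1/18 = -2512*18 = -4*11304 = -45216)
1/(c + B(7)) = 1/(-3099688 - 45216) = 1/(-3144904) = -1/3144904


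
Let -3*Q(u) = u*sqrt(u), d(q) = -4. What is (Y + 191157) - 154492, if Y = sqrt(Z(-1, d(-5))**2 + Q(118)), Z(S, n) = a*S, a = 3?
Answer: 36665 + sqrt(81 - 354*sqrt(118))/3 ≈ 36665.0 + 20.452*I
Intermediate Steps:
Q(u) = -u**(3/2)/3 (Q(u) = -u*sqrt(u)/3 = -u**(3/2)/3)
Z(S, n) = 3*S
Y = sqrt(9 - 118*sqrt(118)/3) (Y = sqrt((3*(-1))**2 - 118*sqrt(118)/3) = sqrt((-3)**2 - 118*sqrt(118)/3) = sqrt(9 - 118*sqrt(118)/3) ≈ 20.452*I)
(Y + 191157) - 154492 = (sqrt(81 - 354*sqrt(118))/3 + 191157) - 154492 = (191157 + sqrt(81 - 354*sqrt(118))/3) - 154492 = 36665 + sqrt(81 - 354*sqrt(118))/3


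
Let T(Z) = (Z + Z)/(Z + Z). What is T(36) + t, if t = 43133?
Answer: 43134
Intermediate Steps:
T(Z) = 1 (T(Z) = (2*Z)/((2*Z)) = (2*Z)*(1/(2*Z)) = 1)
T(36) + t = 1 + 43133 = 43134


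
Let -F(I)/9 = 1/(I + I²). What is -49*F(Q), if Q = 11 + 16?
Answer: 7/12 ≈ 0.58333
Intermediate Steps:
Q = 27
F(I) = -9/(I + I²)
-49*F(Q) = -(-441)/(27*(1 + 27)) = -(-441)/(27*28) = -49*(-1/84) = 7/12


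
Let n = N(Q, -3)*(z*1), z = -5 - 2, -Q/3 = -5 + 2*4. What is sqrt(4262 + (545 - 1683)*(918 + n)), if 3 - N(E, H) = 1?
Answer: I*sqrt(1024490) ≈ 1012.2*I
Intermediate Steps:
Q = -9 (Q = -3*(-5 + 2*4) = -3*(-5 + 8) = -3*3 = -9)
z = -7
N(E, H) = 2 (N(E, H) = 3 - 1*1 = 3 - 1 = 2)
n = -14 (n = 2*(-7*1) = 2*(-7) = -14)
sqrt(4262 + (545 - 1683)*(918 + n)) = sqrt(4262 + (545 - 1683)*(918 - 14)) = sqrt(4262 - 1138*904) = sqrt(4262 - 1028752) = sqrt(-1024490) = I*sqrt(1024490)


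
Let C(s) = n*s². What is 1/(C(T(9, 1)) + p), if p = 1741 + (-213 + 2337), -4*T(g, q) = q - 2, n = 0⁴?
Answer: 1/3865 ≈ 0.00025873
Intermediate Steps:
n = 0
T(g, q) = ½ - q/4 (T(g, q) = -(q - 2)/4 = -(-2 + q)/4 = ½ - q/4)
C(s) = 0 (C(s) = 0*s² = 0)
p = 3865 (p = 1741 + 2124 = 3865)
1/(C(T(9, 1)) + p) = 1/(0 + 3865) = 1/3865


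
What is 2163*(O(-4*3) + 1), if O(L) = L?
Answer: -23793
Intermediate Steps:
2163*(O(-4*3) + 1) = 2163*(-4*3 + 1) = 2163*(-12 + 1) = 2163*(-11) = -23793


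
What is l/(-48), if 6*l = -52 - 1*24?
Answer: 19/72 ≈ 0.26389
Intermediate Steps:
l = -38/3 (l = (-52 - 1*24)/6 = (-52 - 24)/6 = (⅙)*(-76) = -38/3 ≈ -12.667)
l/(-48) = -38/3/(-48) = -1/48*(-38/3) = 19/72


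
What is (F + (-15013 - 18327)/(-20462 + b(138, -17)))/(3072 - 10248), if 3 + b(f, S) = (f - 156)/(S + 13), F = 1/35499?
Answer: -2367114241/10424249258904 ≈ -0.00022708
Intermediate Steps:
F = 1/35499 ≈ 2.8170e-5
b(f, S) = -3 + (-156 + f)/(13 + S) (b(f, S) = -3 + (f - 156)/(S + 13) = -3 + (-156 + f)/(13 + S))
(F + (-15013 - 18327)/(-20462 + b(138, -17)))/(3072 - 10248) = (1/35499 + (-15013 - 18327)/(-20462 + (-195 + 138 - 3*(-17))/(13 - 17)))/(3072 - 10248) = (1/35499 - 33340/(-20462 + (-195 + 138 + 51)/(-4)))/(-7176) = (1/35499 - 33340/(-20462 - 1/4*(-6)))*(-1/7176) = (1/35499 - 33340/(-20462 + 3/2))*(-1/7176) = (1/35499 - 33340/(-40921/2))*(-1/7176) = (1/35499 - 33340*(-2/40921))*(-1/7176) = (1/35499 + 66680/40921)*(-1/7176) = (2367114241/1452654579)*(-1/7176) = -2367114241/10424249258904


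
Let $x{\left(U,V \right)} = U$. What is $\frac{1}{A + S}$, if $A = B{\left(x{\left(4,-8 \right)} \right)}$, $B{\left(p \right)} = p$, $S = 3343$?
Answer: $\frac{1}{3347} \approx 0.00029877$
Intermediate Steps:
$A = 4$
$\frac{1}{A + S} = \frac{1}{4 + 3343} = \frac{1}{3347}$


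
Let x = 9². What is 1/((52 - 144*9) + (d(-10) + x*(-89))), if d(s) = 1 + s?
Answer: -1/8462 ≈ -0.00011818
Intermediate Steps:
x = 81
1/((52 - 144*9) + (d(-10) + x*(-89))) = 1/((52 - 144*9) + ((1 - 10) + 81*(-89))) = 1/((52 - 1296) + (-9 - 7209)) = 1/(-1244 - 7218) = 1/(-8462) = -1/8462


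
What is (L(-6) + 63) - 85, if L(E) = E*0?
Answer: -22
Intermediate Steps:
L(E) = 0
(L(-6) + 63) - 85 = (0 + 63) - 85 = 63 - 85 = -22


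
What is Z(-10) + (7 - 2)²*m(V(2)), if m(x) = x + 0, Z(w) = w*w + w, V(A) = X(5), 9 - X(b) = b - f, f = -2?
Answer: 140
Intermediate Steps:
X(b) = 7 - b (X(b) = 9 - (b - 1*(-2)) = 9 - (b + 2) = 9 - (2 + b) = 9 + (-2 - b) = 7 - b)
V(A) = 2 (V(A) = 7 - 1*5 = 7 - 5 = 2)
Z(w) = w + w² (Z(w) = w² + w = w + w²)
m(x) = x
Z(-10) + (7 - 2)²*m(V(2)) = -10*(1 - 10) + (7 - 2)²*2 = -10*(-9) + 5²*2 = 90 + 25*2 = 90 + 50 = 140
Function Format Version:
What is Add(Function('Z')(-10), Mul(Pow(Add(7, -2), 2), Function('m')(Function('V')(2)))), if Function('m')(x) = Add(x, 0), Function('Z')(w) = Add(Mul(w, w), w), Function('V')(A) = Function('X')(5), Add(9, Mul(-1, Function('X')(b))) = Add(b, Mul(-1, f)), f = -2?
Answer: 140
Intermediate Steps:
Function('X')(b) = Add(7, Mul(-1, b)) (Function('X')(b) = Add(9, Mul(-1, Add(b, Mul(-1, -2)))) = Add(9, Mul(-1, Add(b, 2))) = Add(9, Mul(-1, Add(2, b))) = Add(9, Add(-2, Mul(-1, b))) = Add(7, Mul(-1, b)))
Function('V')(A) = 2 (Function('V')(A) = Add(7, Mul(-1, 5)) = Add(7, -5) = 2)
Function('Z')(w) = Add(w, Pow(w, 2)) (Function('Z')(w) = Add(Pow(w, 2), w) = Add(w, Pow(w, 2)))
Function('m')(x) = x
Add(Function('Z')(-10), Mul(Pow(Add(7, -2), 2), Function('m')(Function('V')(2)))) = Add(Mul(-10, Add(1, -10)), Mul(Pow(Add(7, -2), 2), 2)) = Add(Mul(-10, -9), Mul(Pow(5, 2), 2)) = Add(90, Mul(25, 2)) = Add(90, 50) = 140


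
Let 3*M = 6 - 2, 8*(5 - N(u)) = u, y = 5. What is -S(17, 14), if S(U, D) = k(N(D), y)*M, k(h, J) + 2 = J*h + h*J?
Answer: -122/3 ≈ -40.667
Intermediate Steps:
N(u) = 5 - u/8
k(h, J) = -2 + 2*J*h (k(h, J) = -2 + (J*h + h*J) = -2 + (J*h + J*h) = -2 + 2*J*h)
M = 4/3 (M = (6 - 2)/3 = (⅓)*4 = 4/3 ≈ 1.3333)
S(U, D) = 64 - 5*D/3 (S(U, D) = (-2 + 2*5*(5 - D/8))*(4/3) = (-2 + (50 - 5*D/4))*(4/3) = (48 - 5*D/4)*(4/3) = 64 - 5*D/3)
-S(17, 14) = -(64 - 5/3*14) = -(64 - 70/3) = -1*122/3 = -122/3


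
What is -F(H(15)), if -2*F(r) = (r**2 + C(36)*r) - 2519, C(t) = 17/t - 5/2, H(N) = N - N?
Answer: -2519/2 ≈ -1259.5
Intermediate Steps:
H(N) = 0
C(t) = -5/2 + 17/t (C(t) = 17/t - 5*1/2 = 17/t - 5/2 = -5/2 + 17/t)
F(r) = 2519/2 - r**2/2 + 73*r/72 (F(r) = -((r**2 + (-5/2 + 17/36)*r) - 2519)/2 = -((r**2 - 73*r/36) - 2519)/2 = -(-2519 + r**2 - 73*r/36)/2 = 2519/2 - r**2/2 + 73*r/72)
-F(H(15)) = -(2519/2 - 1/2*0**2 + (73/72)*0) = -(2519/2 - 1/2*0 + 0) = -(2519/2 + 0 + 0) = -1*2519/2 = -2519/2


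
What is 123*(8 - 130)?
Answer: -15006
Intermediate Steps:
123*(8 - 130) = 123*(-122) = -15006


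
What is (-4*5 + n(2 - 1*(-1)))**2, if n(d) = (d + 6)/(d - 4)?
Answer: 841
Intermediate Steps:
n(d) = (6 + d)/(-4 + d)
(-4*5 + n(2 - 1*(-1)))**2 = (-4*5 + (6 + (2 - 1*(-1)))/(-4 + (2 - 1*(-1))))**2 = (-20 + (6 + (2 + 1))/(-4 + (2 + 1)))**2 = (-20 + (6 + 3)/(-4 + 3))**2 = (-20 + 9/(-1))**2 = (-20 - 1*9)**2 = (-20 - 9)**2 = (-29)**2 = 841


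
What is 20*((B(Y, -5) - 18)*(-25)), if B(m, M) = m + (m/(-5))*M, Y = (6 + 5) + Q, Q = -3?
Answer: 1000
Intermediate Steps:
Y = 8 (Y = (6 + 5) - 3 = 11 - 3 = 8)
B(m, M) = m - M*m/5 (B(m, M) = m + (m*(-⅕))*M = m + (-m/5)*M = m - M*m/5)
20*((B(Y, -5) - 18)*(-25)) = 20*(((⅕)*8*(5 - 1*(-5)) - 18)*(-25)) = 20*(((⅕)*8*(5 + 5) - 18)*(-25)) = 20*(((⅕)*8*10 - 18)*(-25)) = 20*((16 - 18)*(-25)) = 20*(-2*(-25)) = 20*50 = 1000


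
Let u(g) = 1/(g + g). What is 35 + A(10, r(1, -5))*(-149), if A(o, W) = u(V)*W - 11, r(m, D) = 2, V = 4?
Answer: 6547/4 ≈ 1636.8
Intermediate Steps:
u(g) = 1/(2*g)
A(o, W) = -11 + W/8 (A(o, W) = ((1/2)/4)*W - 11 = ((1/2)*(1/4))*W - 11 = W/8 - 11 = -11 + W/8)
35 + A(10, r(1, -5))*(-149) = 35 + (-11 + (1/8)*2)*(-149) = 35 + (-11 + 1/4)*(-149) = 35 - 43/4*(-149) = 35 + 6407/4 = 6547/4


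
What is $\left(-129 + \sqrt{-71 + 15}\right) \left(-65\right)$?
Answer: $8385 - 130 i \sqrt{14} \approx 8385.0 - 486.42 i$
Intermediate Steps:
$\left(-129 + \sqrt{-71 + 15}\right) \left(-65\right) = \left(-129 + \sqrt{-56}\right) \left(-65\right) = \left(-129 + 2 i \sqrt{14}\right) \left(-65\right) = 8385 - 130 i \sqrt{14}$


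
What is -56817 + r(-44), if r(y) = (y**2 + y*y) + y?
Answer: -52989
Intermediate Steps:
r(y) = y + 2*y**2 (r(y) = (y**2 + y**2) + y = 2*y**2 + y = y + 2*y**2)
-56817 + r(-44) = -56817 - 44*(1 + 2*(-44)) = -56817 - 44*(1 - 88) = -56817 - 44*(-87) = -56817 + 3828 = -52989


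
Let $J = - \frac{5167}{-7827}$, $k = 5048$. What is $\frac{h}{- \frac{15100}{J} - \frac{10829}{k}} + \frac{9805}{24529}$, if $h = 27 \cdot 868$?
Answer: $- \frac{9143800983101689}{14635656200981747} \approx -0.62476$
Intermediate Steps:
$J = \frac{5167}{7827}$ ($J = \left(-5167\right) \left(- \frac{1}{7827}\right) = \frac{5167}{7827} \approx 0.66015$)
$h = 23436$
$\frac{h}{- \frac{15100}{J} - \frac{10829}{k}} + \frac{9805}{24529} = \frac{23436}{- \frac{15100}{\frac{5167}{7827}} - \frac{10829}{5048}} + \frac{9805}{24529} = \frac{23436}{\left(-15100\right) \frac{7827}{5167} - \frac{10829}{5048}} + 9805 \cdot \frac{1}{24529} = \frac{23436}{- \frac{118187700}{5167} - \frac{10829}{5048}} + \frac{9805}{24529} = \frac{23436}{- \frac{596667463043}{26083016}} + \frac{9805}{24529} = 23436 \left(- \frac{26083016}{596667463043}\right) + \frac{9805}{24529} = - \frac{611281562976}{596667463043} + \frac{9805}{24529} = - \frac{9143800983101689}{14635656200981747}$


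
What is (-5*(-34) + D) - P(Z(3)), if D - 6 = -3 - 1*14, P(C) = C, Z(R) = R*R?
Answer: 150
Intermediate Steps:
Z(R) = R**2
D = -11 (D = 6 + (-3 - 1*14) = 6 + (-3 - 14) = 6 - 17 = -11)
(-5*(-34) + D) - P(Z(3)) = (-5*(-34) - 11) - 1*3**2 = (170 - 11) - 1*9 = 159 - 9 = 150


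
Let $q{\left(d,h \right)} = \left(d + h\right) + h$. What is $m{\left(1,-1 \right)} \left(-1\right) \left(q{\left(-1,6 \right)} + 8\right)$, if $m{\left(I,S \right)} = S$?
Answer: $19$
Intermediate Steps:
$q{\left(d,h \right)} = d + 2 h$
$m{\left(1,-1 \right)} \left(-1\right) \left(q{\left(-1,6 \right)} + 8\right) = \left(-1\right) \left(-1\right) \left(\left(-1 + 2 \cdot 6\right) + 8\right) = 1 \left(\left(-1 + 12\right) + 8\right) = 1 \left(11 + 8\right) = 1 \cdot 19 = 19$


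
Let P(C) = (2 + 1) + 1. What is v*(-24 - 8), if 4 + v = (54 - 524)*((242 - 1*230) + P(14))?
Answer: 240768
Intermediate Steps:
P(C) = 4 (P(C) = 3 + 1 = 4)
v = -7524 (v = -4 + (54 - 524)*((242 - 1*230) + 4) = -4 - 470*((242 - 230) + 4) = -4 - 470*(12 + 4) = -4 - 470*16 = -4 - 7520 = -7524)
v*(-24 - 8) = -7524*(-24 - 8) = -7524*(-32) = 240768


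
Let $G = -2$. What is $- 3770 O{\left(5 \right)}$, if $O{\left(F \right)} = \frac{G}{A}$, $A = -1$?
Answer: $-7540$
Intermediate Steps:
$O{\left(F \right)} = 2$ ($O{\left(F \right)} = - \frac{2}{-1} = \left(-2\right) \left(-1\right) = 2$)
$- 3770 O{\left(5 \right)} = \left(-3770\right) 2 = -7540$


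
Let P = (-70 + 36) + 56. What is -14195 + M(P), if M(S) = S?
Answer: -14173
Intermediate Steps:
P = 22 (P = -34 + 56 = 22)
-14195 + M(P) = -14195 + 22 = -14173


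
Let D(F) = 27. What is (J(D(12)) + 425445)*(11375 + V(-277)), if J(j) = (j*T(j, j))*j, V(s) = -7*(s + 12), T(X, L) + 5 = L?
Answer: 5840820090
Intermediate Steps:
T(X, L) = -5 + L
V(s) = -84 - 7*s (V(s) = -7*(12 + s) = -84 - 7*s)
J(j) = j**2*(-5 + j) (J(j) = (j*(-5 + j))*j = j**2*(-5 + j))
(J(D(12)) + 425445)*(11375 + V(-277)) = (27**2*(-5 + 27) + 425445)*(11375 + (-84 - 7*(-277))) = (729*22 + 425445)*(11375 + (-84 + 1939)) = (16038 + 425445)*(11375 + 1855) = 441483*13230 = 5840820090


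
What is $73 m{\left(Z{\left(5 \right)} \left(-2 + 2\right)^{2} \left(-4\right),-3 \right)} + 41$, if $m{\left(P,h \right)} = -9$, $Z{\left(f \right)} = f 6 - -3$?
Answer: $-616$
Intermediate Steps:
$Z{\left(f \right)} = 3 + 6 f$ ($Z{\left(f \right)} = 6 f + 3 = 3 + 6 f$)
$73 m{\left(Z{\left(5 \right)} \left(-2 + 2\right)^{2} \left(-4\right),-3 \right)} + 41 = 73 \left(-9\right) + 41 = -657 + 41 = -616$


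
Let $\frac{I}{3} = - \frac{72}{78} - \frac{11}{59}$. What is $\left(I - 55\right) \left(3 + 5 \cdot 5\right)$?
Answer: $- \frac{1252664}{767} \approx -1633.2$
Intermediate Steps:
$I = - \frac{2553}{767}$ ($I = 3 \left(- \frac{72}{78} - \frac{11}{59}\right) = 3 \left(\left(-72\right) \frac{1}{78} - \frac{11}{59}\right) = 3 \left(- \frac{12}{13} - \frac{11}{59}\right) = 3 \left(- \frac{851}{767}\right) = - \frac{2553}{767} \approx -3.3286$)
$\left(I - 55\right) \left(3 + 5 \cdot 5\right) = \left(- \frac{2553}{767} - 55\right) \left(3 + 5 \cdot 5\right) = - \frac{44738 \left(3 + 25\right)}{767} = \left(- \frac{44738}{767}\right) 28 = - \frac{1252664}{767}$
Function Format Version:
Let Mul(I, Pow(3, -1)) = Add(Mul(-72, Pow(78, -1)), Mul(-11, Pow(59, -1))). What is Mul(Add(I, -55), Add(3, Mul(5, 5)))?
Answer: Rational(-1252664, 767) ≈ -1633.2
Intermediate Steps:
I = Rational(-2553, 767) (I = Mul(3, Add(Mul(-72, Pow(78, -1)), Mul(-11, Pow(59, -1)))) = Mul(3, Add(Mul(-72, Rational(1, 78)), Mul(-11, Rational(1, 59)))) = Mul(3, Add(Rational(-12, 13), Rational(-11, 59))) = Mul(3, Rational(-851, 767)) = Rational(-2553, 767) ≈ -3.3286)
Mul(Add(I, -55), Add(3, Mul(5, 5))) = Mul(Add(Rational(-2553, 767), -55), Add(3, Mul(5, 5))) = Mul(Rational(-44738, 767), Add(3, 25)) = Mul(Rational(-44738, 767), 28) = Rational(-1252664, 767)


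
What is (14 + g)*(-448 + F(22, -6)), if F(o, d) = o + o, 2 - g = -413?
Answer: -173316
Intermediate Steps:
g = 415 (g = 2 - 1*(-413) = 2 + 413 = 415)
F(o, d) = 2*o
(14 + g)*(-448 + F(22, -6)) = (14 + 415)*(-448 + 2*22) = 429*(-448 + 44) = 429*(-404) = -173316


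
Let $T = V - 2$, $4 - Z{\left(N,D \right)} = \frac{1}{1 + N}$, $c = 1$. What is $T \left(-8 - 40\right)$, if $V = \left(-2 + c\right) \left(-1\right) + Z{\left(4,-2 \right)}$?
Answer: $- \frac{672}{5} \approx -134.4$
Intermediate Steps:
$Z{\left(N,D \right)} = 4 - \frac{1}{1 + N}$
$V = \frac{24}{5}$ ($V = \left(-2 + 1\right) \left(-1\right) + \frac{3 + 4 \cdot 4}{1 + 4} = \left(-1\right) \left(-1\right) + \frac{3 + 16}{5} = 1 + \frac{1}{5} \cdot 19 = 1 + \frac{19}{5} = \frac{24}{5} \approx 4.8$)
$T = \frac{14}{5}$ ($T = \frac{24}{5} - 2 = \frac{14}{5} \approx 2.8$)
$T \left(-8 - 40\right) = \frac{14 \left(-8 - 40\right)}{5} = \frac{14}{5} \left(-48\right) = - \frac{672}{5}$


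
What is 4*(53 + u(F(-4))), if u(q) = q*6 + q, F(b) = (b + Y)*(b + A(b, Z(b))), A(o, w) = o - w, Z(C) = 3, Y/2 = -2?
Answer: 2676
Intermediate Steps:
Y = -4 (Y = 2*(-2) = -4)
F(b) = (-4 + b)*(-3 + 2*b) (F(b) = (b - 4)*(b + (b - 1*3)) = (-4 + b)*(b + (b - 3)) = (-4 + b)*(b + (-3 + b)) = (-4 + b)*(-3 + 2*b))
u(q) = 7*q (u(q) = 6*q + q = 7*q)
4*(53 + u(F(-4))) = 4*(53 + 7*(12 - 11*(-4) + 2*(-4)²)) = 4*(53 + 7*(12 + 44 + 2*16)) = 4*(53 + 7*(12 + 44 + 32)) = 4*(53 + 7*88) = 4*(53 + 616) = 4*669 = 2676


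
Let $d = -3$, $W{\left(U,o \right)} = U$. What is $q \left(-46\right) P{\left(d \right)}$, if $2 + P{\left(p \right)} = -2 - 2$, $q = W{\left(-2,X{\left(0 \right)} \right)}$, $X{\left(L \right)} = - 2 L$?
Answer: $-552$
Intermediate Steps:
$q = -2$
$P{\left(p \right)} = -6$ ($P{\left(p \right)} = -2 - 4 = -6$)
$q \left(-46\right) P{\left(d \right)} = \left(-2\right) \left(-46\right) \left(-6\right) = 92 \left(-6\right) = -552$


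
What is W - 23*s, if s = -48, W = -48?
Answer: 1056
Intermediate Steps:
W - 23*s = -48 - 23*(-48) = -48 + 1104 = 1056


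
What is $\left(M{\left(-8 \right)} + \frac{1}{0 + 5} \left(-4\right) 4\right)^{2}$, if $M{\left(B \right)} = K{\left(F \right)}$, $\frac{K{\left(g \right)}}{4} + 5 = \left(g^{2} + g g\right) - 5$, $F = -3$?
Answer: $\frac{20736}{25} \approx 829.44$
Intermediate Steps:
$K{\left(g \right)} = -40 + 8 g^{2}$ ($K{\left(g \right)} = -20 + 4 \left(\left(g^{2} + g g\right) - 5\right) = -20 + 4 \left(\left(g^{2} + g^{2}\right) - 5\right) = -20 + 4 \left(2 g^{2} - 5\right) = -20 + 4 \left(-5 + 2 g^{2}\right) = -20 + \left(-20 + 8 g^{2}\right) = -40 + 8 g^{2}$)
$M{\left(B \right)} = 32$ ($M{\left(B \right)} = -40 + 8 \left(-3\right)^{2} = -40 + 8 \cdot 9 = -40 + 72 = 32$)
$\left(M{\left(-8 \right)} + \frac{1}{0 + 5} \left(-4\right) 4\right)^{2} = \left(32 + \frac{1}{0 + 5} \left(-4\right) 4\right)^{2} = \left(32 + \frac{1}{5} \left(-4\right) 4\right)^{2} = \left(32 - \frac{16}{5}\right)^{2} = \left(\frac{144}{5}\right)^{2} = \frac{20736}{25}$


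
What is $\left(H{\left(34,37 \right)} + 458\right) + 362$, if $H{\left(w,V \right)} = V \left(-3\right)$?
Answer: $709$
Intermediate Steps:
$H{\left(w,V \right)} = - 3 V$
$\left(H{\left(34,37 \right)} + 458\right) + 362 = \left(\left(-3\right) 37 + 458\right) + 362 = \left(-111 + 458\right) + 362 = 347 + 362 = 709$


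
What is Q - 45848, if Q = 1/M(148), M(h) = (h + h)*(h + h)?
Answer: -4017018367/87616 ≈ -45848.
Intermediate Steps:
M(h) = 4*h² (M(h) = (2*h)*(2*h) = 4*h²)
Q = 1/87616 (Q = 1/(4*148²) = 1/(4*21904) = 1/87616 ≈ 1.1413e-5)
Q - 45848 = 1/87616 - 45848 = -4017018367/87616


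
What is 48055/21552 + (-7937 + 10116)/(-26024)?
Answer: 150452689/70108656 ≈ 2.1460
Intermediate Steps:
48055/21552 + (-7937 + 10116)/(-26024) = 48055*(1/21552) + 2179*(-1/26024) = 48055/21552 - 2179/26024 = 150452689/70108656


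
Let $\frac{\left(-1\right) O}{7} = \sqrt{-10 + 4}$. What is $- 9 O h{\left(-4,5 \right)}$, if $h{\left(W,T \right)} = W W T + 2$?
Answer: $5166 i \sqrt{6} \approx 12654.0 i$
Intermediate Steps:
$h{\left(W,T \right)} = 2 + T W^{2}$ ($h{\left(W,T \right)} = W^{2} T + 2 = T W^{2} + 2 = 2 + T W^{2}$)
$O = - 7 i \sqrt{6}$ ($O = - 7 \sqrt{-10 + 4} = - 7 \sqrt{-6} = - 7 i \sqrt{6} \approx - 17.146 i$)
$- 9 O h{\left(-4,5 \right)} = - 9 \left(- 7 i \sqrt{6}\right) \left(2 + 5 \left(-4\right)^{2}\right) = 63 i \sqrt{6} \left(2 + 5 \cdot 16\right) = 63 i \sqrt{6} \left(2 + 80\right) = 63 i \sqrt{6} \cdot 82 = 5166 i \sqrt{6}$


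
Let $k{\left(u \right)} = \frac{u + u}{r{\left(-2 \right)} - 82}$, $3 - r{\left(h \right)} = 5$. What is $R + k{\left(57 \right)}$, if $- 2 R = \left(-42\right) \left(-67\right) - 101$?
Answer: $- \frac{9505}{7} \approx -1357.9$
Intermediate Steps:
$r{\left(h \right)} = -2$ ($r{\left(h \right)} = 3 - 5 = -2$)
$R = - \frac{2713}{2}$ ($R = - \frac{\left(-42\right) \left(-67\right) - 101}{2} = - \frac{2814 - 101}{2} = \left(- \frac{1}{2}\right) 2713 = - \frac{2713}{2} \approx -1356.5$)
$k{\left(u \right)} = - \frac{u}{42}$ ($k{\left(u \right)} = \frac{u + u}{-2 - 82} = \frac{2 u}{-84} = 2 u \left(- \frac{1}{84}\right) = - \frac{u}{42}$)
$R + k{\left(57 \right)} = - \frac{2713}{2} - \frac{19}{14} = - \frac{9505}{7}$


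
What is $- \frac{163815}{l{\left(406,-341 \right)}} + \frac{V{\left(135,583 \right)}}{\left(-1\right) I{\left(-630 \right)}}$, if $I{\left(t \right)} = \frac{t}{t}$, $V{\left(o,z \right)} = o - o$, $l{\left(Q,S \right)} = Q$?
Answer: $- \frac{163815}{406} \approx -403.49$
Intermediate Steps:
$V{\left(o,z \right)} = 0$
$I{\left(t \right)} = 1$
$- \frac{163815}{l{\left(406,-341 \right)}} + \frac{V{\left(135,583 \right)}}{\left(-1\right) I{\left(-630 \right)}} = - \frac{163815}{406} + \frac{0}{\left(-1\right) 1} = \left(-163815\right) \frac{1}{406} + \frac{0}{-1} = - \frac{163815}{406} + 0 \left(-1\right) = - \frac{163815}{406} + 0 = - \frac{163815}{406}$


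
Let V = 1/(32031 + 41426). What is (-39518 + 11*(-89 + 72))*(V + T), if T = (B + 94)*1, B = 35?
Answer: -376242753570/73457 ≈ -5.1219e+6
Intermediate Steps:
T = 129 (T = (35 + 94)*1 = 129*1 = 129)
V = 1/73457 ≈ 1.3613e-5
(-39518 + 11*(-89 + 72))*(V + T) = (-39518 + 11*(-89 + 72))*(1/73457 + 129) = (-39518 + 11*(-17))*(9475954/73457) = (-39518 - 187)*(9475954/73457) = -39705*9475954/73457 = -376242753570/73457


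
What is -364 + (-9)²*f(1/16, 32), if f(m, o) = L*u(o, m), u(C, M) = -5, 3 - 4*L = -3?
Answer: -1943/2 ≈ -971.50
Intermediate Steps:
L = 3/2 (L = ¾ - ¼*(-3) = ¾ + ¾ = 3/2 ≈ 1.5000)
f(m, o) = -15/2 (f(m, o) = (3/2)*(-5) = -15/2)
-364 + (-9)²*f(1/16, 32) = -364 + (-9)²*(-15/2) = -364 + 81*(-15/2) = -364 - 1215/2 = -1943/2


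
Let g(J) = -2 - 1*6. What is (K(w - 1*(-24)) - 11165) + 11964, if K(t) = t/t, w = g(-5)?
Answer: 800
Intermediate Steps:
g(J) = -8 (g(J) = -2 - 6 = -8)
w = -8
K(t) = 1
(K(w - 1*(-24)) - 11165) + 11964 = (1 - 11165) + 11964 = -11164 + 11964 = 800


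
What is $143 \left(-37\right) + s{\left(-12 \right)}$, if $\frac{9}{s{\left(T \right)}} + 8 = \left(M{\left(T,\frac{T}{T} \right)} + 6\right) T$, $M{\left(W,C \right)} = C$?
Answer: $- \frac{486781}{92} \approx -5291.1$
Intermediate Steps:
$s{\left(T \right)} = \frac{9}{-8 + 7 T}$ ($s{\left(T \right)} = \frac{9}{-8 + \left(\frac{T}{T} + 6\right) T} = \frac{9}{-8 + \left(1 + 6\right) T} = \frac{9}{-8 + 7 T}$)
$143 \left(-37\right) + s{\left(-12 \right)} = 143 \left(-37\right) + \frac{9}{-8 + 7 \left(-12\right)} = -5291 + \frac{9}{-8 - 84} = -5291 + \frac{9}{-92} = -5291 + 9 \left(- \frac{1}{92}\right) = -5291 - \frac{9}{92} = - \frac{486781}{92}$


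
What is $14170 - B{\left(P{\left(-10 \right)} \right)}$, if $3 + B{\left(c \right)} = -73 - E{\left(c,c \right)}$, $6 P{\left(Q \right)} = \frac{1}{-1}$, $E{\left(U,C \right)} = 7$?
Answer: $14253$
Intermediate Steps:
$P{\left(Q \right)} = - \frac{1}{6}$ ($P{\left(Q \right)} = \frac{1}{6 \left(-1\right)} = \frac{1}{6} \left(-1\right) = - \frac{1}{6}$)
$B{\left(c \right)} = -83$ ($B{\left(c \right)} = -3 - 80 = -83$)
$14170 - B{\left(P{\left(-10 \right)} \right)} = 14170 - -83 = 14170 + 83 = 14253$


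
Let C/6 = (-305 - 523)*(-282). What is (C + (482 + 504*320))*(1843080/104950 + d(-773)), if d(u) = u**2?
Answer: 9800322499964294/10495 ≈ 9.3381e+11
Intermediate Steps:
C = 1400976 (C = 6*((-305 - 523)*(-282)) = 6*(-828*(-282)) = 6*233496 = 1400976)
(C + (482 + 504*320))*(1843080/104950 + d(-773)) = (1400976 + (482 + 504*320))*(1843080/104950 + (-773)**2) = (1400976 + (482 + 161280))*(1843080*(1/104950) + 597529) = (1400976 + 161762)*(184308/10495 + 597529) = 1562738*(6271251163/10495) = 9800322499964294/10495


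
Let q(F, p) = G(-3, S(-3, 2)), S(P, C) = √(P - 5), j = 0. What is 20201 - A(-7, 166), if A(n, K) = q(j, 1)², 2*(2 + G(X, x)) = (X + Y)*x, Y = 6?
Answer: 20215 + 12*I*√2 ≈ 20215.0 + 16.971*I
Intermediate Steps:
S(P, C) = √(-5 + P)
G(X, x) = -2 + x*(6 + X)/2 (G(X, x) = -2 + ((X + 6)*x)/2 = -2 + ((6 + X)*x)/2 = -2 + (x*(6 + X))/2 = -2 + x*(6 + X)/2)
q(F, p) = -2 + 3*I*√2 (q(F, p) = -2 + 3*√(-5 - 3) + (½)*(-3)*√(-5 - 3) = -2 + 3*√(-8) + (½)*(-3)*√(-8) = -2 + 3*(2*I*√2) + (½)*(-3)*(2*I*√2) = -2 + 6*I*√2 - 3*I*√2 = -2 + 3*I*√2)
A(n, K) = (-2 + 3*I*√2)²
20201 - A(-7, 166) = 20201 - (2 - 3*I*√2)²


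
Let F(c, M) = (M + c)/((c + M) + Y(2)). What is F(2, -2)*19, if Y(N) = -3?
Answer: 0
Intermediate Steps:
F(c, M) = (M + c)/(-3 + M + c) (F(c, M) = (M + c)/((c + M) - 3) = (M + c)/((M + c) - 3) = (M + c)/(-3 + M + c))
F(2, -2)*19 = ((-2 + 2)/(-3 - 2 + 2))*19 = (0/(-3))*19 = -⅓*0*19 = 0*19 = 0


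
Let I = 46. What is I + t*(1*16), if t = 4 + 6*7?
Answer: 782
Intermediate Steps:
t = 46 (t = 4 + 42 = 46)
I + t*(1*16) = 46 + 46*(1*16) = 46 + 46*16 = 46 + 736 = 782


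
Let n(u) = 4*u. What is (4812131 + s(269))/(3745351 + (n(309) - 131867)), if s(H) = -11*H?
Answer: 1202293/903680 ≈ 1.3304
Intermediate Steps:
(4812131 + s(269))/(3745351 + (n(309) - 131867)) = (4812131 - 11*269)/(3745351 + (4*309 - 131867)) = (4812131 - 2959)/(3745351 + (1236 - 131867)) = 4809172/(3745351 - 130631) = 4809172/3614720 = 4809172*(1/3614720) = 1202293/903680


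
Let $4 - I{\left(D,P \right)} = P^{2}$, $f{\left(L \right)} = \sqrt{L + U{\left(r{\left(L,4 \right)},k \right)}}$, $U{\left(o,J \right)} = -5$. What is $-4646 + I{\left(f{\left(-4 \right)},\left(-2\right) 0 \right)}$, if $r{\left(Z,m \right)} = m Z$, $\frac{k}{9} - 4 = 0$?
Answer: $-4642$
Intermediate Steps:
$k = 36$ ($k = 36 + 9 \cdot 0 = 36 + 0 = 36$)
$r{\left(Z,m \right)} = Z m$
$f{\left(L \right)} = \sqrt{-5 + L}$ ($f{\left(L \right)} = \sqrt{L - 5} = \sqrt{-5 + L}$)
$I{\left(D,P \right)} = 4 - P^{2}$
$-4646 + I{\left(f{\left(-4 \right)},\left(-2\right) 0 \right)} = -4646 + \left(4 - \left(\left(-2\right) 0\right)^{2}\right) = -4646 + \left(4 - 0^{2}\right) = -4646 + \left(4 - 0\right) = -4646 + \left(4 + 0\right) = -4646 + 4 = -4642$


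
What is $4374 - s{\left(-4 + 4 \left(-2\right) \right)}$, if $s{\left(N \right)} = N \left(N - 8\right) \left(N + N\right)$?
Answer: $10134$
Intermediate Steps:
$s{\left(N \right)} = 2 N^{2} \left(-8 + N\right)$ ($s{\left(N \right)} = N \left(-8 + N\right) 2 N = N 2 N \left(-8 + N\right) = 2 N^{2} \left(-8 + N\right)$)
$4374 - s{\left(-4 + 4 \left(-2\right) \right)} = 4374 - 2 \left(-4 + 4 \left(-2\right)\right)^{2} \left(-8 + \left(-4 + 4 \left(-2\right)\right)\right) = 4374 - 2 \left(-4 - 8\right)^{2} \left(-8 - 12\right) = 4374 - 2 \left(-12\right)^{2} \left(-8 - 12\right) = 4374 - 2 \cdot 144 \left(-20\right) = 4374 - -5760 = 4374 + 5760 = 10134$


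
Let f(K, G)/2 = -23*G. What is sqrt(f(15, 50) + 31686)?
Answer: sqrt(29386) ≈ 171.42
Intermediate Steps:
f(K, G) = -46*G (f(K, G) = 2*(-23*G) = -46*G)
sqrt(f(15, 50) + 31686) = sqrt(-46*50 + 31686) = sqrt(-2300 + 31686) = sqrt(29386)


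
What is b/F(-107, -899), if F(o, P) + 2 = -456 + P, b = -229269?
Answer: 229269/1357 ≈ 168.95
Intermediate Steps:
F(o, P) = -458 + P (F(o, P) = -2 + (-456 + P) = -458 + P)
b/F(-107, -899) = -229269/(-458 - 899) = -229269/(-1357) = -229269*(-1/1357) = 229269/1357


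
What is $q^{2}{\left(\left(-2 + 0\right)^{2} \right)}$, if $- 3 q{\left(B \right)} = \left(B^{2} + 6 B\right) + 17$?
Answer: $361$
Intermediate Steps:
$q{\left(B \right)} = - \frac{17}{3} - 2 B - \frac{B^{2}}{3}$ ($q{\left(B \right)} = - \frac{\left(B^{2} + 6 B\right) + 17}{3} = - \frac{17 + B^{2} + 6 B}{3} = - \frac{17}{3} - 2 B - \frac{B^{2}}{3}$)
$q^{2}{\left(\left(-2 + 0\right)^{2} \right)} = \left(- \frac{17}{3} - 2 \left(-2 + 0\right)^{2} - \frac{\left(\left(-2 + 0\right)^{2}\right)^{2}}{3}\right)^{2} = \left(- \frac{17}{3} - 2 \left(-2\right)^{2} - \frac{\left(\left(-2\right)^{2}\right)^{2}}{3}\right)^{2} = \left(- \frac{17}{3} - 8 - \frac{4^{2}}{3}\right)^{2} = \left(- \frac{17}{3} - 8 - \frac{16}{3}\right)^{2} = \left(-19\right)^{2} = 361$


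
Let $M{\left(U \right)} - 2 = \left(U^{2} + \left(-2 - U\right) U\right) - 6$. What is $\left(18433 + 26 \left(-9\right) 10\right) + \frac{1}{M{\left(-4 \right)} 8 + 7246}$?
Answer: $\frac{117124855}{7278} \approx 16093.0$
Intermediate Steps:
$M{\left(U \right)} = -4 + U^{2} + U \left(-2 - U\right)$ ($M{\left(U \right)} = 2 - \left(6 - U^{2} - \left(-2 - U\right) U\right) = 2 - \left(6 - U^{2} - U \left(-2 - U\right)\right) = 2 + \left(-6 + U^{2} + U \left(-2 - U\right)\right) = -4 + U^{2} + U \left(-2 - U\right)$)
$\left(18433 + 26 \left(-9\right) 10\right) + \frac{1}{M{\left(-4 \right)} 8 + 7246} = \left(18433 + 26 \left(-9\right) 10\right) + \frac{1}{\left(-4 - -8\right) 8 + 7246} = \left(18433 - 2340\right) + \frac{1}{\left(-4 + 8\right) 8 + 7246} = \left(18433 - 2340\right) + \frac{1}{4 \cdot 8 + 7246} = 16093 + \frac{1}{32 + 7246} = 16093 + \frac{1}{7278} = \frac{117124855}{7278}$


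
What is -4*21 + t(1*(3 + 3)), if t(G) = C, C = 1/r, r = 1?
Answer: -83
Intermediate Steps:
C = 1 (C = 1/1 = 1)
t(G) = 1
-4*21 + t(1*(3 + 3)) = -4*21 + 1 = -84 + 1 = -83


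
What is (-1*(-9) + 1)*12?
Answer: 120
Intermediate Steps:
(-1*(-9) + 1)*12 = (9 + 1)*12 = 10*12 = 120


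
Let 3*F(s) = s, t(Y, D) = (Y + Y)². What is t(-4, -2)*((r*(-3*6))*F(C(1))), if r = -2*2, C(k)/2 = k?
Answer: 3072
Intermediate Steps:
C(k) = 2*k
t(Y, D) = 4*Y² (t(Y, D) = (2*Y)² = 4*Y²)
F(s) = s/3
r = -4
t(-4, -2)*((r*(-3*6))*F(C(1))) = (4*(-4)²)*((-(-12)*6)*((2*1)/3)) = (4*16)*((-4*(-18))*((⅓)*2)) = 64*(72*(⅔)) = 64*48 = 3072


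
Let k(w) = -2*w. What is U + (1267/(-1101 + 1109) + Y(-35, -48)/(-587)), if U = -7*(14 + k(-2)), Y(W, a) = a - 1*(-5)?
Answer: 152377/4696 ≈ 32.448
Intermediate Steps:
Y(W, a) = 5 + a (Y(W, a) = a + 5 = 5 + a)
U = -126 (U = -7*(14 - 2*(-2)) = -7*(14 + 4) = -7*18 = -126)
U + (1267/(-1101 + 1109) + Y(-35, -48)/(-587)) = -126 + (1267/(-1101 + 1109) + (5 - 48)/(-587)) = -126 + (1267/8 - 43*(-1/587)) = -126 + (1267*(⅛) + 43/587) = -126 + (1267/8 + 43/587) = -126 + 744073/4696 = 152377/4696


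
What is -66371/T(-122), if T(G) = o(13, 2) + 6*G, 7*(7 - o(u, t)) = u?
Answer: 464597/5088 ≈ 91.312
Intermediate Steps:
o(u, t) = 7 - u/7
T(G) = 36/7 + 6*G (T(G) = (7 - ⅐*13) + 6*G = (7 - 13/7) + 6*G = 36/7 + 6*G)
-66371/T(-122) = -66371/(36/7 + 6*(-122)) = -66371/(36/7 - 732) = -66371/(-5088/7) = -66371*(-7/5088) = 464597/5088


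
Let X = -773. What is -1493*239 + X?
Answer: -357600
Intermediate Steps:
-1493*239 + X = -1493*239 - 773 = -356827 - 773 = -357600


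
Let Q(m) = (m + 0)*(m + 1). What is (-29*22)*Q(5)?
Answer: -19140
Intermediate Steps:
Q(m) = m*(1 + m)
(-29*22)*Q(5) = (-29*22)*(5*(1 + 5)) = -3190*6 = -638*30 = -19140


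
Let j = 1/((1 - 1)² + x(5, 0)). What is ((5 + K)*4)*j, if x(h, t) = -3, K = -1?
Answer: -16/3 ≈ -5.3333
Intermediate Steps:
j = -⅓ (j = 1/((1 - 1)² - 3) = 1/(0² - 3) = 1/(0 - 3) = 1/(-3) = -⅓ ≈ -0.33333)
((5 + K)*4)*j = ((5 - 1)*4)*(-⅓) = (4*4)*(-⅓) = 16*(-⅓) = -16/3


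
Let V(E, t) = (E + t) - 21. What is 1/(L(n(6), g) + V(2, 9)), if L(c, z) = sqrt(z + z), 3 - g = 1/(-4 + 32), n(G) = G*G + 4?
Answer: -140/1317 - sqrt(1162)/1317 ≈ -0.13219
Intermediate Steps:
n(G) = 4 + G**2 (n(G) = G**2 + 4 = 4 + G**2)
V(E, t) = -21 + E + t
g = 83/28 (g = 3 - 1/(-4 + 32) = 3 - 1/28 = 83/28 ≈ 2.9643)
L(c, z) = sqrt(2)*sqrt(z) (L(c, z) = sqrt(2*z) = sqrt(2)*sqrt(z))
1/(L(n(6), g) + V(2, 9)) = 1/(sqrt(2)*sqrt(83/28) + (-21 + 2 + 9)) = 1/(sqrt(2)*(sqrt(581)/14) - 10) = 1/(sqrt(1162)/14 - 10) = 1/(-10 + sqrt(1162)/14)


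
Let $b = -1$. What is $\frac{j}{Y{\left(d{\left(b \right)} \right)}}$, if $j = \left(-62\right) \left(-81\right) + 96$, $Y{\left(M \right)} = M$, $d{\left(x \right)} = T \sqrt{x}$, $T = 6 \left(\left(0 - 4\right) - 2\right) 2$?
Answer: $\frac{853 i}{12} \approx 71.083 i$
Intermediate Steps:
$T = -72$ ($T = 6 \left(\left(0 - 4\right) - 2\right) 2 = 6 \left(-4 - 2\right) 2 = 6 \left(-6\right) 2 = \left(-36\right) 2 = -72$)
$d{\left(x \right)} = - 72 \sqrt{x}$
$j = 5118$ ($j = 5022 + 96 = 5118$)
$\frac{j}{Y{\left(d{\left(b \right)} \right)}} = \frac{5118}{\left(-72\right) \sqrt{-1}} = \frac{5118}{\left(-72\right) i} = 5118 \frac{i}{72} = \frac{853 i}{12}$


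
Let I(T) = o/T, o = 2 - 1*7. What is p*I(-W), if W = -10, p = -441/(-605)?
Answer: -441/1210 ≈ -0.36446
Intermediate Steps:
p = 441/605 (p = -441*(-1/605) = 441/605 ≈ 0.72893)
o = -5 (o = 2 - 7 = -5)
I(T) = -5/T
p*I(-W) = 441*(-5/((-1*(-10))))/605 = 441*(-5/10)/605 = 441*(-5*⅒)/605 = (441/605)*(-½) = -441/1210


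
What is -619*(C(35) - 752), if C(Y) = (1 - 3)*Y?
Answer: 508818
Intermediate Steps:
C(Y) = -2*Y
-619*(C(35) - 752) = -619*(-2*35 - 752) = -619*(-70 - 752) = -619*(-822) = 508818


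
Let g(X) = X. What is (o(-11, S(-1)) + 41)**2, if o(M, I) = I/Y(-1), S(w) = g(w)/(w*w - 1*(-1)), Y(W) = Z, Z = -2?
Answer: 27225/16 ≈ 1701.6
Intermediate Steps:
Y(W) = -2
S(w) = w/(1 + w**2) (S(w) = w/(w*w - 1*(-1)) = w/(w**2 + 1) = w/(1 + w**2))
o(M, I) = -I/2 (o(M, I) = I/(-2) = I*(-1/2) = -I/2)
(o(-11, S(-1)) + 41)**2 = (-(-1)/(2*(1 + (-1)**2)) + 41)**2 = (-(-1)/(2*(1 + 1)) + 41)**2 = (-(-1)/(2*2) + 41)**2 = (-1/2*(-1/2) + 41)**2 = (1/4 + 41)**2 = (165/4)**2 = 27225/16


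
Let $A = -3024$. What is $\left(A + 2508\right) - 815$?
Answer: $-1331$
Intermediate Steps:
$\left(A + 2508\right) - 815 = \left(-3024 + 2508\right) - 815 = -516 - 815 = -1331$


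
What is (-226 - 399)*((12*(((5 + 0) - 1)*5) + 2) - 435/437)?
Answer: -65824375/437 ≈ -1.5063e+5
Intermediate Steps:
(-226 - 399)*((12*(((5 + 0) - 1)*5) + 2) - 435/437) = -625*((12*((5 - 1)*5) + 2) - 435*1/437) = -625*((12*(4*5) + 2) - 435/437) = -625*((12*20 + 2) - 435/437) = -625*((240 + 2) - 435/437) = -625*(242 - 435/437) = -625*105319/437 = -65824375/437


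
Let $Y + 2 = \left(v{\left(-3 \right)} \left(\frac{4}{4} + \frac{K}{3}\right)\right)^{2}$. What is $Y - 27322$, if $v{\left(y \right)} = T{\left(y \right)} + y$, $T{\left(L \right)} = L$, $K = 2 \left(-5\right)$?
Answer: $-27128$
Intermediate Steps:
$K = -10$
$v{\left(y \right)} = 2 y$ ($v{\left(y \right)} = y + y = 2 y$)
$Y = 194$ ($Y = -2 + \left(2 \left(-3\right) \left(\frac{4}{4} - \frac{10}{3}\right)\right)^{2} = -2 + \left(- 6 \left(4 \cdot \frac{1}{4} - \frac{10}{3}\right)\right)^{2} = -2 + \left(- 6 \left(1 - \frac{10}{3}\right)\right)^{2} = -2 + \left(\left(-6\right) \left(- \frac{7}{3}\right)\right)^{2} = -2 + 14^{2} = -2 + 196 = 194$)
$Y - 27322 = 194 - 27322 = -27128$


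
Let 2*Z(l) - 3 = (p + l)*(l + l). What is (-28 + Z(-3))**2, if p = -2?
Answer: 529/4 ≈ 132.25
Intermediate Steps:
Z(l) = 3/2 + l*(-2 + l) (Z(l) = 3/2 + ((-2 + l)*(l + l))/2 = 3/2 + ((-2 + l)*(2*l))/2 = 3/2 + (2*l*(-2 + l))/2 = 3/2 + l*(-2 + l))
(-28 + Z(-3))**2 = (-28 + (3/2 + (-3)**2 - 2*(-3)))**2 = (-28 + (3/2 + 9 + 6))**2 = (-28 + 33/2)**2 = (-23/2)**2 = 529/4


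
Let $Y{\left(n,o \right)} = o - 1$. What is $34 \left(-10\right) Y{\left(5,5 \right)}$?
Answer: $-1360$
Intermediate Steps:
$Y{\left(n,o \right)} = -1 + o$ ($Y{\left(n,o \right)} = o - 1 = -1 + o$)
$34 \left(-10\right) Y{\left(5,5 \right)} = 34 \left(-10\right) \left(-1 + 5\right) = \left(-340\right) 4 = -1360$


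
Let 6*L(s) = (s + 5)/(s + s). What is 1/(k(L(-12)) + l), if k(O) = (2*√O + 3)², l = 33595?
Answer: 43551036/1463497472929 - 1296*√7/1463497472929 ≈ 2.9756e-5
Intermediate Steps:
L(s) = (5 + s)/(12*s) (L(s) = ((s + 5)/(s + s))/6 = ((5 + s)/((2*s)))/6 = ((5 + s)*(1/(2*s)))/6 = ((5 + s)/(2*s))/6 = (5 + s)/(12*s))
k(O) = (3 + 2*√O)²
1/(k(L(-12)) + l) = 1/((3 + 2*√((1/12)*(5 - 12)/(-12)))² + 33595) = 1/((3 + 2*√((1/12)*(-1/12)*(-7)))² + 33595) = 1/((3 + 2*√(7/144))² + 33595) = 1/((3 + 2*(√7/12))² + 33595) = 1/((3 + √7/6)² + 33595) = 1/(33595 + (3 + √7/6)²)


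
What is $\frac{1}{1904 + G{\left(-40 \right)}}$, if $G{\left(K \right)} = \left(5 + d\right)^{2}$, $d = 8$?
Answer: $\frac{1}{2073} \approx 0.00048239$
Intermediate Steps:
$G{\left(K \right)} = 169$ ($G{\left(K \right)} = \left(5 + 8\right)^{2} = 13^{2} = 169$)
$\frac{1}{1904 + G{\left(-40 \right)}} = \frac{1}{1904 + 169} = \frac{1}{2073}$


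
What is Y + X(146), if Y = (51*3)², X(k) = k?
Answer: 23555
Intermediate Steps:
Y = 23409 (Y = 153² = 23409)
Y + X(146) = 23409 + 146 = 23555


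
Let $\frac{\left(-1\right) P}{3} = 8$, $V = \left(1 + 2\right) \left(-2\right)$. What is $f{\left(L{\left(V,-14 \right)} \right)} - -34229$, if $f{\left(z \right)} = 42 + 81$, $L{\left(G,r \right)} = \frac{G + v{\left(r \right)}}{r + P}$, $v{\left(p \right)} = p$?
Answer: $34352$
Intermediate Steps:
$V = -6$ ($V = 3 \left(-2\right) = -6$)
$P = -24$ ($P = \left(-3\right) 8 = -24$)
$L{\left(G,r \right)} = \frac{G + r}{-24 + r}$ ($L{\left(G,r \right)} = \frac{G + r}{r - 24} = \frac{G + r}{-24 + r}$)
$f{\left(z \right)} = 123$
$f{\left(L{\left(V,-14 \right)} \right)} - -34229 = 123 - -34229 = 123 + 34229 = 34352$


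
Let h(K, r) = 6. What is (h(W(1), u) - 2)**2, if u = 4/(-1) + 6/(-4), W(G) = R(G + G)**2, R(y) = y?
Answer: 16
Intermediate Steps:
W(G) = 4*G**2 (W(G) = (G + G)**2 = (2*G)**2 = 4*G**2)
u = -11/2 (u = 4*(-1) + 6*(-1/4) = -4 - 3/2 = -11/2 ≈ -5.5000)
(h(W(1), u) - 2)**2 = (6 - 2)**2 = 4**2 = 16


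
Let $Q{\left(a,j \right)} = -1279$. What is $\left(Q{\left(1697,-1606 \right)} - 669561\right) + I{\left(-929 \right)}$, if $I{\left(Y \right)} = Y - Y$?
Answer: $-670840$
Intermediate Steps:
$I{\left(Y \right)} = 0$
$\left(Q{\left(1697,-1606 \right)} - 669561\right) + I{\left(-929 \right)} = \left(-1279 - 669561\right) + 0 = -670840 + 0 = -670840$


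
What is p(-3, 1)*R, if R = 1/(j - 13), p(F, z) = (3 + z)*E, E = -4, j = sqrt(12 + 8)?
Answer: 208/149 + 32*sqrt(5)/149 ≈ 1.8762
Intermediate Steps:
j = 2*sqrt(5) (j = sqrt(20) = 2*sqrt(5) ≈ 4.4721)
p(F, z) = -12 - 4*z (p(F, z) = (3 + z)*(-4) = -12 - 4*z)
R = 1/(-13 + 2*sqrt(5)) (R = 1/(2*sqrt(5) - 13) = 1/(-13 + 2*sqrt(5)) ≈ -0.11726)
p(-3, 1)*R = (-12 - 4*1)*(-13/149 - 2*sqrt(5)/149) = (-12 - 4)*(-13/149 - 2*sqrt(5)/149) = -16*(-13/149 - 2*sqrt(5)/149) = 208/149 + 32*sqrt(5)/149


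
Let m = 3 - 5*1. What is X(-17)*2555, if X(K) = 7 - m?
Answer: 22995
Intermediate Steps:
m = -2 (m = 3 - 5 = -2)
X(K) = 9 (X(K) = 7 - 1*(-2) = 7 + 2 = 9)
X(-17)*2555 = 9*2555 = 22995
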